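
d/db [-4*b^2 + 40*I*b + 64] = -8*b + 40*I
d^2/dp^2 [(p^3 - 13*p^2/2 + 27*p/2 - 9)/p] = 2 - 18/p^3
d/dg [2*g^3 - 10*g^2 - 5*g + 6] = 6*g^2 - 20*g - 5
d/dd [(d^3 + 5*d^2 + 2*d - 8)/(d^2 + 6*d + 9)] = (d^3 + 9*d^2 + 28*d + 22)/(d^3 + 9*d^2 + 27*d + 27)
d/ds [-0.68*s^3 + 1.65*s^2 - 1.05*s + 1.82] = -2.04*s^2 + 3.3*s - 1.05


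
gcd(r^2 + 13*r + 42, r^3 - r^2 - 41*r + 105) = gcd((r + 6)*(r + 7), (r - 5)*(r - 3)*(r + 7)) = r + 7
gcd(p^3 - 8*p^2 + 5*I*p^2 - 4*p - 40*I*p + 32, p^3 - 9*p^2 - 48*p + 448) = p - 8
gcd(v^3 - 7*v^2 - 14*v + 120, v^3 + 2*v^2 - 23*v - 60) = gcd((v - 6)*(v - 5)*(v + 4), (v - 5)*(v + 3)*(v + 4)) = v^2 - v - 20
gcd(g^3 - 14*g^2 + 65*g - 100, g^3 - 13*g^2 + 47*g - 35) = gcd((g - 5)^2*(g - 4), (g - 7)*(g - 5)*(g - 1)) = g - 5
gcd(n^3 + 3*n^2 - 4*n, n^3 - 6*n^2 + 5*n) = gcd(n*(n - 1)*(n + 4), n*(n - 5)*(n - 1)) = n^2 - n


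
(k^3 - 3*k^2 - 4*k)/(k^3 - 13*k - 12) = k/(k + 3)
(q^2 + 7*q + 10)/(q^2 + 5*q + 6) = (q + 5)/(q + 3)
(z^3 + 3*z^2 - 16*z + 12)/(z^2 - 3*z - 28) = (-z^3 - 3*z^2 + 16*z - 12)/(-z^2 + 3*z + 28)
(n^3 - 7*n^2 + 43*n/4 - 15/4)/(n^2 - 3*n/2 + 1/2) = (2*n^2 - 13*n + 15)/(2*(n - 1))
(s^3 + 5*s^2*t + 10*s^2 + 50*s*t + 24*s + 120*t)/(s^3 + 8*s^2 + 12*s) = (s^2 + 5*s*t + 4*s + 20*t)/(s*(s + 2))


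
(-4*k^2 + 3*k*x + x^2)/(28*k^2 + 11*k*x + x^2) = (-k + x)/(7*k + x)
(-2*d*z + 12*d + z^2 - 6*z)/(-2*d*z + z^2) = (z - 6)/z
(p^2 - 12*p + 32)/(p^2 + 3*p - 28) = (p - 8)/(p + 7)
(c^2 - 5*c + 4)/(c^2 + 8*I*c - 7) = (c^2 - 5*c + 4)/(c^2 + 8*I*c - 7)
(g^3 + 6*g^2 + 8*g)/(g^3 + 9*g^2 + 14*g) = (g + 4)/(g + 7)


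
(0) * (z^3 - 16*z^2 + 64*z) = 0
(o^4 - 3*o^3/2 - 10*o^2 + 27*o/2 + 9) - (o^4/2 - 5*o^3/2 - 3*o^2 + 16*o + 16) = o^4/2 + o^3 - 7*o^2 - 5*o/2 - 7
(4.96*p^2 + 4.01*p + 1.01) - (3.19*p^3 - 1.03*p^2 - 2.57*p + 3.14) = -3.19*p^3 + 5.99*p^2 + 6.58*p - 2.13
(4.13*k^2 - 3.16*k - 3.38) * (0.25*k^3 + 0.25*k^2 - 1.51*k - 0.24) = 1.0325*k^5 + 0.2425*k^4 - 7.8713*k^3 + 2.9354*k^2 + 5.8622*k + 0.8112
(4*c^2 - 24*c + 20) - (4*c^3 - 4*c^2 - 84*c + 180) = -4*c^3 + 8*c^2 + 60*c - 160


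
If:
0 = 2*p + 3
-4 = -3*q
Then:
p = -3/2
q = 4/3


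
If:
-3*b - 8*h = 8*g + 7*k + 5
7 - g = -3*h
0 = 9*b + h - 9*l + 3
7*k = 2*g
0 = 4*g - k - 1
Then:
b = 400/117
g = 7/26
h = -175/78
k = 1/13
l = 2459/702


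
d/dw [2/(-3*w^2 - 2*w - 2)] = 4*(3*w + 1)/(3*w^2 + 2*w + 2)^2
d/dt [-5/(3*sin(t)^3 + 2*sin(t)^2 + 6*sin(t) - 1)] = 80*(9*sin(t)^2 + 4*sin(t) + 6)*cos(t)/(-33*sin(t) + 3*sin(3*t) + 4*cos(2*t))^2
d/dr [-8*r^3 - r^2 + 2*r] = -24*r^2 - 2*r + 2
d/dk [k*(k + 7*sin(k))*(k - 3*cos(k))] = k*(k + 7*sin(k))*(3*sin(k) + 1) + k*(k - 3*cos(k))*(7*cos(k) + 1) + (k + 7*sin(k))*(k - 3*cos(k))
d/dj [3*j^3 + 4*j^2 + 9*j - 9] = 9*j^2 + 8*j + 9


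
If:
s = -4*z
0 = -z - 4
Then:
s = 16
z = -4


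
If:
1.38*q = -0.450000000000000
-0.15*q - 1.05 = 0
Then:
No Solution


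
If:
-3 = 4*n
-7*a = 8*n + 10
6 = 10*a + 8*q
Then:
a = -4/7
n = -3/4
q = 41/28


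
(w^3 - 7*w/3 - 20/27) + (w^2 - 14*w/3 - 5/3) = w^3 + w^2 - 7*w - 65/27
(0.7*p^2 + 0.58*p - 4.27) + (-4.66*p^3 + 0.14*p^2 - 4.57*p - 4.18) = -4.66*p^3 + 0.84*p^2 - 3.99*p - 8.45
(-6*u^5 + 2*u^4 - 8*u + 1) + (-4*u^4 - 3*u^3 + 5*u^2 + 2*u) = -6*u^5 - 2*u^4 - 3*u^3 + 5*u^2 - 6*u + 1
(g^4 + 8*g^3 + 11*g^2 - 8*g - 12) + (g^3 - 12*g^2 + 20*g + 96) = g^4 + 9*g^3 - g^2 + 12*g + 84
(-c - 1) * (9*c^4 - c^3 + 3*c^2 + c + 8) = -9*c^5 - 8*c^4 - 2*c^3 - 4*c^2 - 9*c - 8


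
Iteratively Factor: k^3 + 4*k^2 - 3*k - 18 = (k + 3)*(k^2 + k - 6) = (k + 3)^2*(k - 2)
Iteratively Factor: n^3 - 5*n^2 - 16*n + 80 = (n - 4)*(n^2 - n - 20) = (n - 4)*(n + 4)*(n - 5)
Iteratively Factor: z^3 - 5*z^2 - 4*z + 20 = (z + 2)*(z^2 - 7*z + 10) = (z - 5)*(z + 2)*(z - 2)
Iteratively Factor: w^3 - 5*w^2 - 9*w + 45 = (w - 5)*(w^2 - 9) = (w - 5)*(w + 3)*(w - 3)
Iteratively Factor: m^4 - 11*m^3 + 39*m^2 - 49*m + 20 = (m - 4)*(m^3 - 7*m^2 + 11*m - 5) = (m - 4)*(m - 1)*(m^2 - 6*m + 5) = (m - 5)*(m - 4)*(m - 1)*(m - 1)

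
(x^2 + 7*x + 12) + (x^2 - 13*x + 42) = 2*x^2 - 6*x + 54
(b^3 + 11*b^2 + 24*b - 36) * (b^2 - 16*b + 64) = b^5 - 5*b^4 - 88*b^3 + 284*b^2 + 2112*b - 2304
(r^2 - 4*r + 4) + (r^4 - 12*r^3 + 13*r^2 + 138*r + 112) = r^4 - 12*r^3 + 14*r^2 + 134*r + 116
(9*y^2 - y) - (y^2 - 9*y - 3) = 8*y^2 + 8*y + 3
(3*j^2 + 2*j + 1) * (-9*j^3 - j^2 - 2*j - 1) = -27*j^5 - 21*j^4 - 17*j^3 - 8*j^2 - 4*j - 1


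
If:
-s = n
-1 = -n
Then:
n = 1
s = -1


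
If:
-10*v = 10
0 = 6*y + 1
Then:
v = -1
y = -1/6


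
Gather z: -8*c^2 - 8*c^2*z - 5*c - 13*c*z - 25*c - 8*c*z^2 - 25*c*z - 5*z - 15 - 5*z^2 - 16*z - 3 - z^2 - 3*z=-8*c^2 - 30*c + z^2*(-8*c - 6) + z*(-8*c^2 - 38*c - 24) - 18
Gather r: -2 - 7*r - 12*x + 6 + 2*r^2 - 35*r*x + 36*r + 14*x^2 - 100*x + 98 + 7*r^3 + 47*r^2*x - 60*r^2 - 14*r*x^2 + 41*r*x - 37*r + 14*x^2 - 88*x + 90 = 7*r^3 + r^2*(47*x - 58) + r*(-14*x^2 + 6*x - 8) + 28*x^2 - 200*x + 192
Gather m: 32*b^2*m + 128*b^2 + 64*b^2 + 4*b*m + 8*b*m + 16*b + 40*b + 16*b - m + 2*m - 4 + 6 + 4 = 192*b^2 + 72*b + m*(32*b^2 + 12*b + 1) + 6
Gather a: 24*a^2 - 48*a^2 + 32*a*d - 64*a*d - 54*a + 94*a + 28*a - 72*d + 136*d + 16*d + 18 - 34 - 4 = -24*a^2 + a*(68 - 32*d) + 80*d - 20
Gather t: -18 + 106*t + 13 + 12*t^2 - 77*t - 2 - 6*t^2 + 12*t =6*t^2 + 41*t - 7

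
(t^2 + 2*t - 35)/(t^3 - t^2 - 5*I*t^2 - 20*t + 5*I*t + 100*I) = (t + 7)/(t^2 + t*(4 - 5*I) - 20*I)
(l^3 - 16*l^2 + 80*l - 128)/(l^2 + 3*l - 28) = (l^2 - 12*l + 32)/(l + 7)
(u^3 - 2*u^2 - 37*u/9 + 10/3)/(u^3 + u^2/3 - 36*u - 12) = (9*u^3 - 18*u^2 - 37*u + 30)/(3*(3*u^3 + u^2 - 108*u - 36))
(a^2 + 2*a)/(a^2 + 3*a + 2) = a/(a + 1)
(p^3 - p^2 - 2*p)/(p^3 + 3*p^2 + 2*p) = (p - 2)/(p + 2)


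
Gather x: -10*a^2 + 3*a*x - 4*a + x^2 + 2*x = -10*a^2 - 4*a + x^2 + x*(3*a + 2)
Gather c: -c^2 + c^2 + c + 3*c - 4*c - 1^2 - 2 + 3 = 0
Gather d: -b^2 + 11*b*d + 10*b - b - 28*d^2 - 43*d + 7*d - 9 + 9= -b^2 + 9*b - 28*d^2 + d*(11*b - 36)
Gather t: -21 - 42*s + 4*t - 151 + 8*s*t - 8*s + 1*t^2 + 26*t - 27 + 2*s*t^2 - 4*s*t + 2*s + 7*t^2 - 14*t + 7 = -48*s + t^2*(2*s + 8) + t*(4*s + 16) - 192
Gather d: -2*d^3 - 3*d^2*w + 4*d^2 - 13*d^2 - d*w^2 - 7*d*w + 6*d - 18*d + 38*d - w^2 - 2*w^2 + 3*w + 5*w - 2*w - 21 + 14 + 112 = -2*d^3 + d^2*(-3*w - 9) + d*(-w^2 - 7*w + 26) - 3*w^2 + 6*w + 105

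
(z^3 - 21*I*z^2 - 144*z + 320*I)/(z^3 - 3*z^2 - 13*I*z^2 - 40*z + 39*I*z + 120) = (z - 8*I)/(z - 3)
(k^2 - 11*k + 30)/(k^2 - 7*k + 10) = (k - 6)/(k - 2)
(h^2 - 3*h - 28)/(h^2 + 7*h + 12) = (h - 7)/(h + 3)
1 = 1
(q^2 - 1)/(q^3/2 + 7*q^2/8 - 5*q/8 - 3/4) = 8*(q + 1)/(4*q^2 + 11*q + 6)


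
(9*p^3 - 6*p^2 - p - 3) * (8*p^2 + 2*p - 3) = 72*p^5 - 30*p^4 - 47*p^3 - 8*p^2 - 3*p + 9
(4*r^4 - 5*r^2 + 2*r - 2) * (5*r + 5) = 20*r^5 + 20*r^4 - 25*r^3 - 15*r^2 - 10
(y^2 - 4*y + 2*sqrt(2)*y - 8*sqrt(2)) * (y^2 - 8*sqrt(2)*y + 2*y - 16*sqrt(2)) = y^4 - 6*sqrt(2)*y^3 - 2*y^3 - 40*y^2 + 12*sqrt(2)*y^2 + 64*y + 48*sqrt(2)*y + 256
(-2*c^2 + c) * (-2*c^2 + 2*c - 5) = 4*c^4 - 6*c^3 + 12*c^2 - 5*c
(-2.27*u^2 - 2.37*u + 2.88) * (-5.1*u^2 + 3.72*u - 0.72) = 11.577*u^4 + 3.6426*u^3 - 21.87*u^2 + 12.42*u - 2.0736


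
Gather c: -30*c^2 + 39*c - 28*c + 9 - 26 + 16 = -30*c^2 + 11*c - 1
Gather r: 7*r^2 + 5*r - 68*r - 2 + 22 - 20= 7*r^2 - 63*r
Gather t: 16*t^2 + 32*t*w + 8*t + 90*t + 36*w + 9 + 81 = 16*t^2 + t*(32*w + 98) + 36*w + 90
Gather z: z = z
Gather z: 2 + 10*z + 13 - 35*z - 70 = -25*z - 55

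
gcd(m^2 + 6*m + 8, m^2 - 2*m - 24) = m + 4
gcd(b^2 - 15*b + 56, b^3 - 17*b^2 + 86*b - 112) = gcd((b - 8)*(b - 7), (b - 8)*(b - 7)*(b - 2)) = b^2 - 15*b + 56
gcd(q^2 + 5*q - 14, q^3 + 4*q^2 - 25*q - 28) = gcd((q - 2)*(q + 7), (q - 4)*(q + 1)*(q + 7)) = q + 7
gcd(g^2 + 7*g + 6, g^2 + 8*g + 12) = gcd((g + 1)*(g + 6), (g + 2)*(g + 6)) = g + 6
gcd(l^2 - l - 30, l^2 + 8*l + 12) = 1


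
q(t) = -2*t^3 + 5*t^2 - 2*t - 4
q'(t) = -6*t^2 + 10*t - 2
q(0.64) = -3.76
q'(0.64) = 1.94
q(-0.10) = -3.75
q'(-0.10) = -3.06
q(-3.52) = 152.22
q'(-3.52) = -111.54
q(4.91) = -130.02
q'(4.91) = -97.55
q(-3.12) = 111.65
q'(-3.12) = -91.61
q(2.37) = -7.28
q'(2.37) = -12.00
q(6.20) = -300.86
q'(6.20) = -170.64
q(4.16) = -69.77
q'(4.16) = -64.23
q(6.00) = -268.00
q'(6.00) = -158.00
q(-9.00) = 1877.00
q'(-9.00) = -578.00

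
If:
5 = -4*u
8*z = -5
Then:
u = -5/4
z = -5/8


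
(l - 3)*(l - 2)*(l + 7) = l^3 + 2*l^2 - 29*l + 42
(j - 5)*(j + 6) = j^2 + j - 30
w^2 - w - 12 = (w - 4)*(w + 3)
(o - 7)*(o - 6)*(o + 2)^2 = o^4 - 9*o^3 - 6*o^2 + 116*o + 168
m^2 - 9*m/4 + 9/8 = (m - 3/2)*(m - 3/4)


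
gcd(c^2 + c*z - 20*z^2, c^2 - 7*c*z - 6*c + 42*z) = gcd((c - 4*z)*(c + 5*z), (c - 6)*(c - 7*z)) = 1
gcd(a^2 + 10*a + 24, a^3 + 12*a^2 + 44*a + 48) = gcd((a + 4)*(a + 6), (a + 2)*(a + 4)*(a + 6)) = a^2 + 10*a + 24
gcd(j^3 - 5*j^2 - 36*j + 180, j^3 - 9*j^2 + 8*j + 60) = j^2 - 11*j + 30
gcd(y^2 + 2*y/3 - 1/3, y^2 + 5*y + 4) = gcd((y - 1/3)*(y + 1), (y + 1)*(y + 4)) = y + 1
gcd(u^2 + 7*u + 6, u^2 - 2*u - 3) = u + 1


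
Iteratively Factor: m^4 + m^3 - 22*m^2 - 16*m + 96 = (m - 2)*(m^3 + 3*m^2 - 16*m - 48) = (m - 2)*(m + 3)*(m^2 - 16) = (m - 2)*(m + 3)*(m + 4)*(m - 4)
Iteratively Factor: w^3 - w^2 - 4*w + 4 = (w + 2)*(w^2 - 3*w + 2) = (w - 1)*(w + 2)*(w - 2)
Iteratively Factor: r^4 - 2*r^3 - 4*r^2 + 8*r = (r - 2)*(r^3 - 4*r) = r*(r - 2)*(r^2 - 4) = r*(r - 2)^2*(r + 2)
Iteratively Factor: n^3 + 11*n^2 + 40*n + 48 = (n + 3)*(n^2 + 8*n + 16) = (n + 3)*(n + 4)*(n + 4)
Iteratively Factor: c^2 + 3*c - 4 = (c - 1)*(c + 4)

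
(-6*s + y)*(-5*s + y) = 30*s^2 - 11*s*y + y^2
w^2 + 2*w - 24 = (w - 4)*(w + 6)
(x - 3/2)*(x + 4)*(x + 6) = x^3 + 17*x^2/2 + 9*x - 36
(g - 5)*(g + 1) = g^2 - 4*g - 5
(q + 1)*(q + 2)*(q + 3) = q^3 + 6*q^2 + 11*q + 6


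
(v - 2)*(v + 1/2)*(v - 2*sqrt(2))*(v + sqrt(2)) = v^4 - 3*v^3/2 - sqrt(2)*v^3 - 5*v^2 + 3*sqrt(2)*v^2/2 + sqrt(2)*v + 6*v + 4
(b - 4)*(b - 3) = b^2 - 7*b + 12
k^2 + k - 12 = (k - 3)*(k + 4)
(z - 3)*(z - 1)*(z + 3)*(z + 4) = z^4 + 3*z^3 - 13*z^2 - 27*z + 36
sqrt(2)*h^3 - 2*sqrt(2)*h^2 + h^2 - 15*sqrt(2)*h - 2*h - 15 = (h - 5)*(h + 3)*(sqrt(2)*h + 1)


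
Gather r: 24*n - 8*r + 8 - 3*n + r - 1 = 21*n - 7*r + 7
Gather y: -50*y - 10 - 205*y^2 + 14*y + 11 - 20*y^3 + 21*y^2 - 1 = -20*y^3 - 184*y^2 - 36*y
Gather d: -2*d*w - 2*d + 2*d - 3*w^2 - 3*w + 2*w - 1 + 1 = -2*d*w - 3*w^2 - w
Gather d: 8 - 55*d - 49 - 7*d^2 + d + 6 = -7*d^2 - 54*d - 35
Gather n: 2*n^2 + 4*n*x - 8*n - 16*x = 2*n^2 + n*(4*x - 8) - 16*x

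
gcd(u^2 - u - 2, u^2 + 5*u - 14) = u - 2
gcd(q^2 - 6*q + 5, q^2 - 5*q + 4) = q - 1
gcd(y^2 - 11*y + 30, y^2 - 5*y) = y - 5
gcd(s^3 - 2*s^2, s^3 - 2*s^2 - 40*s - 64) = 1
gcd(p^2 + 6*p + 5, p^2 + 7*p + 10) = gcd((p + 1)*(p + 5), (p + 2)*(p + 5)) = p + 5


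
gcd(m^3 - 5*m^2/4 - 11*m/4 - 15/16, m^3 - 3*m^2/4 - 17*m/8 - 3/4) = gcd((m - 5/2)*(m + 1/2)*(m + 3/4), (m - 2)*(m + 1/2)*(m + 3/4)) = m^2 + 5*m/4 + 3/8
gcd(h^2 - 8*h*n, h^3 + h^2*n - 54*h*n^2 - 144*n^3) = h - 8*n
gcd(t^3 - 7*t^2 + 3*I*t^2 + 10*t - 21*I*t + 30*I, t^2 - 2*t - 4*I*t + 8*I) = t - 2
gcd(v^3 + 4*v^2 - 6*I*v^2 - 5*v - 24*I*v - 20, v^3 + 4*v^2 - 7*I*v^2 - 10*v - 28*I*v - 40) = v^2 + v*(4 - 5*I) - 20*I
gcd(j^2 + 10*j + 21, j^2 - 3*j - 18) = j + 3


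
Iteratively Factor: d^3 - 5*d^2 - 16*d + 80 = (d - 4)*(d^2 - d - 20) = (d - 5)*(d - 4)*(d + 4)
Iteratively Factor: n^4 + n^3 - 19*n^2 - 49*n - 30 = (n + 1)*(n^3 - 19*n - 30) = (n + 1)*(n + 2)*(n^2 - 2*n - 15) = (n - 5)*(n + 1)*(n + 2)*(n + 3)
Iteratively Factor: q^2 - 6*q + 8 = (q - 4)*(q - 2)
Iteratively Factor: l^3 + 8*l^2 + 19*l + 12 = (l + 4)*(l^2 + 4*l + 3) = (l + 1)*(l + 4)*(l + 3)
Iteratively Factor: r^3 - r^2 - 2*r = (r)*(r^2 - r - 2) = r*(r + 1)*(r - 2)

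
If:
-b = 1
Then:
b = -1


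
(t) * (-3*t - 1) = -3*t^2 - t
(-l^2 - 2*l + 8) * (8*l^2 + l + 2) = -8*l^4 - 17*l^3 + 60*l^2 + 4*l + 16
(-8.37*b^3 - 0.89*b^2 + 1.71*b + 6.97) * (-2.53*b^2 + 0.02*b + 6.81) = 21.1761*b^5 + 2.0843*b^4 - 61.3438*b^3 - 23.6608*b^2 + 11.7845*b + 47.4657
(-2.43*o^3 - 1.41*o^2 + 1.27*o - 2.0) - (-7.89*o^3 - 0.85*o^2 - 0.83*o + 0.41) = 5.46*o^3 - 0.56*o^2 + 2.1*o - 2.41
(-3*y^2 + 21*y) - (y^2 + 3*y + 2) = -4*y^2 + 18*y - 2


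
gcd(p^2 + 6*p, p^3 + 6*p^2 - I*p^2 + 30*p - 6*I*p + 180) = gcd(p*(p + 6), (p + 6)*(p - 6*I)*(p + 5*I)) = p + 6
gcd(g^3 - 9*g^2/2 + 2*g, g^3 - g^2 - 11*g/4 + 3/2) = g - 1/2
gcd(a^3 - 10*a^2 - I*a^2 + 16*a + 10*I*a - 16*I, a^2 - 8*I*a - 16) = 1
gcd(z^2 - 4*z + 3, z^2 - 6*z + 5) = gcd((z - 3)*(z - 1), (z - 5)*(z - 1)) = z - 1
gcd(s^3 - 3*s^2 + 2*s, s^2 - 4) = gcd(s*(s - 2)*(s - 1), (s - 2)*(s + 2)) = s - 2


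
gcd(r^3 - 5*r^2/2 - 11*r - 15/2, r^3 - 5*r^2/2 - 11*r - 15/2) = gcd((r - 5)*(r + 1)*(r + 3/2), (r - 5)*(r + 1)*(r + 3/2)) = r^3 - 5*r^2/2 - 11*r - 15/2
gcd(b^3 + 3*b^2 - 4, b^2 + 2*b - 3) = b - 1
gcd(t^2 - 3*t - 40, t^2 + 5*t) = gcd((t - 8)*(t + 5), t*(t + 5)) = t + 5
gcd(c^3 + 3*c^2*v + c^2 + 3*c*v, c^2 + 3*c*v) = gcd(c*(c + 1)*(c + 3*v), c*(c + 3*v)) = c^2 + 3*c*v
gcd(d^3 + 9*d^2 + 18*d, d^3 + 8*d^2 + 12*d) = d^2 + 6*d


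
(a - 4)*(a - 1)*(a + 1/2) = a^3 - 9*a^2/2 + 3*a/2 + 2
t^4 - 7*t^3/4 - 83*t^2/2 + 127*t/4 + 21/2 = (t - 7)*(t - 1)*(t + 1/4)*(t + 6)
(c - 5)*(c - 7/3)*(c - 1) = c^3 - 25*c^2/3 + 19*c - 35/3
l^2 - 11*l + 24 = (l - 8)*(l - 3)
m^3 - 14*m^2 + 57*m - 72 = (m - 8)*(m - 3)^2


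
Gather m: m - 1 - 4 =m - 5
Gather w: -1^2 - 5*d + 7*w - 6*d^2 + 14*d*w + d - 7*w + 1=-6*d^2 + 14*d*w - 4*d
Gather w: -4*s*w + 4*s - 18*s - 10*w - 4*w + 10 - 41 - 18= -14*s + w*(-4*s - 14) - 49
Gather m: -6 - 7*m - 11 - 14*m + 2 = -21*m - 15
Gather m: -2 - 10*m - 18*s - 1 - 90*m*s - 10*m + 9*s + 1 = m*(-90*s - 20) - 9*s - 2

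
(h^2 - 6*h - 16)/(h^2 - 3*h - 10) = (h - 8)/(h - 5)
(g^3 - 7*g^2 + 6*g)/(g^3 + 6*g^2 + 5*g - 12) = g*(g - 6)/(g^2 + 7*g + 12)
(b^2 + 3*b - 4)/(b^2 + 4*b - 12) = (b^2 + 3*b - 4)/(b^2 + 4*b - 12)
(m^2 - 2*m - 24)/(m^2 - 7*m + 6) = (m + 4)/(m - 1)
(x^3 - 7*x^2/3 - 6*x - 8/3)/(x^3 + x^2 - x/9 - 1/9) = 3*(3*x^2 - 10*x - 8)/(9*x^2 - 1)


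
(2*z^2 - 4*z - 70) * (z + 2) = 2*z^3 - 78*z - 140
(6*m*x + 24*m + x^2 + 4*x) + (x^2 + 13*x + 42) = 6*m*x + 24*m + 2*x^2 + 17*x + 42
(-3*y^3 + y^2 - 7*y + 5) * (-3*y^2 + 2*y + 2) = 9*y^5 - 9*y^4 + 17*y^3 - 27*y^2 - 4*y + 10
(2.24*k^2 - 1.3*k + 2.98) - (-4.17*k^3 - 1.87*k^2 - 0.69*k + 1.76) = 4.17*k^3 + 4.11*k^2 - 0.61*k + 1.22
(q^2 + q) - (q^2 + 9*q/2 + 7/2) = -7*q/2 - 7/2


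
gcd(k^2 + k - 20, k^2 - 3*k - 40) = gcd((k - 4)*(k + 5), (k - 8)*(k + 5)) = k + 5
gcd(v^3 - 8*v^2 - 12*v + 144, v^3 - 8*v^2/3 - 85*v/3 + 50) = v - 6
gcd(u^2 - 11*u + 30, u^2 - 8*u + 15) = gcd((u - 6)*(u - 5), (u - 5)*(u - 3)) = u - 5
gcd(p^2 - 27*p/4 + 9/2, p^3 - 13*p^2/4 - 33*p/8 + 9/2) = p - 3/4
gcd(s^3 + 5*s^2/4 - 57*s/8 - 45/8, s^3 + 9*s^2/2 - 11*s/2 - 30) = s^2 + s/2 - 15/2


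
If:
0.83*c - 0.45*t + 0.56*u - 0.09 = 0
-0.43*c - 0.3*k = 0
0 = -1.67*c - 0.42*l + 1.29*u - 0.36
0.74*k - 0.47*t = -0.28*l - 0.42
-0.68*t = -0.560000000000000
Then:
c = 0.15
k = -0.21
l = 0.43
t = 0.82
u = 0.61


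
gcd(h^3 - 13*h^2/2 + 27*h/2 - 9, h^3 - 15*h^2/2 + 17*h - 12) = h^2 - 7*h/2 + 3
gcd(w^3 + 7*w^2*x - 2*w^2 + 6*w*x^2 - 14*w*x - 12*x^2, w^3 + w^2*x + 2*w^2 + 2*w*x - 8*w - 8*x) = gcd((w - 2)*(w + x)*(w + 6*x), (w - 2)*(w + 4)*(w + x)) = w^2 + w*x - 2*w - 2*x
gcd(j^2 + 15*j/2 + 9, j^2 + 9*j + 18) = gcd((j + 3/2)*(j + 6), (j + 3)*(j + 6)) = j + 6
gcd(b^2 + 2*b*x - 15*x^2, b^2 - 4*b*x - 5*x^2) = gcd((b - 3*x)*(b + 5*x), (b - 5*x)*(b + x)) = 1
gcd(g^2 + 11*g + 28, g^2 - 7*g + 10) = 1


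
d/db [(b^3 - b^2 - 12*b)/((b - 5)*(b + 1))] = (b^4 - 8*b^3 + b^2 + 10*b + 60)/(b^4 - 8*b^3 + 6*b^2 + 40*b + 25)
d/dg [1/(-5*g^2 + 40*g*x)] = 2*(g - 4*x)/(5*g^2*(g - 8*x)^2)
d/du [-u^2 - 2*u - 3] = -2*u - 2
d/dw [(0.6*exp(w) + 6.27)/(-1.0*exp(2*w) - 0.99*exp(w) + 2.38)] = (0.6*exp(2*w) + 12.54*exp(w) + 7.6353)*exp(w)/(1.0*exp(4*w) + 1.98*exp(3*w) - 3.7799*exp(2*w) - 4.7124*exp(w) + 5.6644)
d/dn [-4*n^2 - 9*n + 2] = -8*n - 9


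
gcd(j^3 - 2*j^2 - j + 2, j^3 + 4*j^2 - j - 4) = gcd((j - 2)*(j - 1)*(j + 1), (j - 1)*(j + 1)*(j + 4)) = j^2 - 1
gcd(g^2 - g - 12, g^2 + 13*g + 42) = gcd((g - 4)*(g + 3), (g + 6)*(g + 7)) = 1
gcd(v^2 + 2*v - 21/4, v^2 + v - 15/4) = v - 3/2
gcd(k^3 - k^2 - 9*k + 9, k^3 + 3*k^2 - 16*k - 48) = k + 3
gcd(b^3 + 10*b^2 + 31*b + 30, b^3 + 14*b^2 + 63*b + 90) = b^2 + 8*b + 15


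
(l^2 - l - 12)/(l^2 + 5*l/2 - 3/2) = 2*(l - 4)/(2*l - 1)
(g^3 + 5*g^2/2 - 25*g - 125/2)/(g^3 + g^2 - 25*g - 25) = (g + 5/2)/(g + 1)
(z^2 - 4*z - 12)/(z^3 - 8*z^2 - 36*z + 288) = (z + 2)/(z^2 - 2*z - 48)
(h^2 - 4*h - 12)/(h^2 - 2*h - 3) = (-h^2 + 4*h + 12)/(-h^2 + 2*h + 3)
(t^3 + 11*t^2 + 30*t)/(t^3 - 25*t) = (t + 6)/(t - 5)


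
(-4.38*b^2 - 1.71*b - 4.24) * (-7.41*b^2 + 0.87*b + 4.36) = 32.4558*b^4 + 8.8605*b^3 + 10.8339*b^2 - 11.1444*b - 18.4864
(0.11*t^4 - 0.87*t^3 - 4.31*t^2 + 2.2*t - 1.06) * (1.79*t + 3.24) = 0.1969*t^5 - 1.2009*t^4 - 10.5337*t^3 - 10.0264*t^2 + 5.2306*t - 3.4344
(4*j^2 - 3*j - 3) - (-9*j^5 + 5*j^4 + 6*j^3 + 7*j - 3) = 9*j^5 - 5*j^4 - 6*j^3 + 4*j^2 - 10*j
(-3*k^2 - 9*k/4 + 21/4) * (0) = 0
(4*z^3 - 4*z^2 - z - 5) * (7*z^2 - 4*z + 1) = 28*z^5 - 44*z^4 + 13*z^3 - 35*z^2 + 19*z - 5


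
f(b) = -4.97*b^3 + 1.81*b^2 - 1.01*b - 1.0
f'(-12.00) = -2191.49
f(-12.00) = 8859.92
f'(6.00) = -516.05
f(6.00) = -1015.42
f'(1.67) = -36.55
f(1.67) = -20.79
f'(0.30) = -1.27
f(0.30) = -1.27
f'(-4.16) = -274.10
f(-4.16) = 392.32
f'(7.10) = -726.92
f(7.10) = -1695.75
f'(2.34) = -74.18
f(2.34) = -57.13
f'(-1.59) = -44.46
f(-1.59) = 25.16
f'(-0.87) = -15.44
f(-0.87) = 4.52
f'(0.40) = -1.95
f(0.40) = -1.43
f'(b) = -14.91*b^2 + 3.62*b - 1.01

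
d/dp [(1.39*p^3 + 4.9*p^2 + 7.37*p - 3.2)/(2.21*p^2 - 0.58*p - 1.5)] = (3.0719*p^4 - 1.6124*p^3 - 25.3847*p^2 - 0.556000000000004*p - 12.911)/(4.8841*p^4 - 2.5636*p^3 - 6.2936*p^2 + 1.74*p + 2.25)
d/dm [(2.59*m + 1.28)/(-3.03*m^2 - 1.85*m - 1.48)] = (7.8477*m^2 + 7.7568*m - 1.4652)/(9.1809*m^4 + 11.211*m^3 + 12.3913*m^2 + 5.476*m + 2.1904)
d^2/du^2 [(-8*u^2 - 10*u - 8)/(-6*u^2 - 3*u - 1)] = 4*(108*u^3 + 360*u^2 + 126*u + 1)/(216*u^6 + 324*u^5 + 270*u^4 + 135*u^3 + 45*u^2 + 9*u + 1)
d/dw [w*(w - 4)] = 2*w - 4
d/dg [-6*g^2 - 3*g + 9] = -12*g - 3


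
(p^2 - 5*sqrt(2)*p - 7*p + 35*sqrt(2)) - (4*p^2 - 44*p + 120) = -3*p^2 - 5*sqrt(2)*p + 37*p - 120 + 35*sqrt(2)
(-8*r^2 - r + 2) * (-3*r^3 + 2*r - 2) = 24*r^5 + 3*r^4 - 22*r^3 + 14*r^2 + 6*r - 4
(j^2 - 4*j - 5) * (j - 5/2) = j^3 - 13*j^2/2 + 5*j + 25/2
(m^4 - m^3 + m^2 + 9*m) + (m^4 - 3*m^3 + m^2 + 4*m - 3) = 2*m^4 - 4*m^3 + 2*m^2 + 13*m - 3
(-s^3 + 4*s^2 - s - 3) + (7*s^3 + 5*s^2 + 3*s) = 6*s^3 + 9*s^2 + 2*s - 3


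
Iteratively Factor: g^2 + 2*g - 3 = (g - 1)*(g + 3)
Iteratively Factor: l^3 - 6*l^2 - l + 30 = (l + 2)*(l^2 - 8*l + 15) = (l - 5)*(l + 2)*(l - 3)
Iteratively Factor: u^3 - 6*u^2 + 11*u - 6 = (u - 2)*(u^2 - 4*u + 3) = (u - 3)*(u - 2)*(u - 1)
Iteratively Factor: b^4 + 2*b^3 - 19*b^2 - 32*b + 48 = (b + 3)*(b^3 - b^2 - 16*b + 16) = (b - 4)*(b + 3)*(b^2 + 3*b - 4) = (b - 4)*(b + 3)*(b + 4)*(b - 1)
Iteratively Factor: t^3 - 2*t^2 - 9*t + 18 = (t - 3)*(t^2 + t - 6) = (t - 3)*(t + 3)*(t - 2)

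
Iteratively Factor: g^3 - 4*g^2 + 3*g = (g - 1)*(g^2 - 3*g) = g*(g - 1)*(g - 3)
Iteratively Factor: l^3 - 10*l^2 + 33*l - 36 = (l - 4)*(l^2 - 6*l + 9) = (l - 4)*(l - 3)*(l - 3)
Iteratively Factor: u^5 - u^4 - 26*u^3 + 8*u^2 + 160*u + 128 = (u + 4)*(u^4 - 5*u^3 - 6*u^2 + 32*u + 32) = (u - 4)*(u + 4)*(u^3 - u^2 - 10*u - 8) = (u - 4)*(u + 1)*(u + 4)*(u^2 - 2*u - 8) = (u - 4)*(u + 1)*(u + 2)*(u + 4)*(u - 4)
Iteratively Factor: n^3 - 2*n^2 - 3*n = (n)*(n^2 - 2*n - 3) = n*(n - 3)*(n + 1)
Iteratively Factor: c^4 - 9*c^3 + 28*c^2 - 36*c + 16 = (c - 4)*(c^3 - 5*c^2 + 8*c - 4) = (c - 4)*(c - 2)*(c^2 - 3*c + 2) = (c - 4)*(c - 2)^2*(c - 1)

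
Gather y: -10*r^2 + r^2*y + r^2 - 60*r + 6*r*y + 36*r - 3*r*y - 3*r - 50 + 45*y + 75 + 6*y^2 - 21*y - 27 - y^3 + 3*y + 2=-9*r^2 - 27*r - y^3 + 6*y^2 + y*(r^2 + 3*r + 27)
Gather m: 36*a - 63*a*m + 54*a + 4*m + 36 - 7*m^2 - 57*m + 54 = 90*a - 7*m^2 + m*(-63*a - 53) + 90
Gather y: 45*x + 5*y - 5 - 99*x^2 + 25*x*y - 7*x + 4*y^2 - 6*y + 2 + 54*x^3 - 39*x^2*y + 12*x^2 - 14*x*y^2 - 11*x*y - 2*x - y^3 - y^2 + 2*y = 54*x^3 - 87*x^2 + 36*x - y^3 + y^2*(3 - 14*x) + y*(-39*x^2 + 14*x + 1) - 3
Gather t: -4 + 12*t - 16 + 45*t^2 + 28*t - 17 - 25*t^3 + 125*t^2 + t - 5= -25*t^3 + 170*t^2 + 41*t - 42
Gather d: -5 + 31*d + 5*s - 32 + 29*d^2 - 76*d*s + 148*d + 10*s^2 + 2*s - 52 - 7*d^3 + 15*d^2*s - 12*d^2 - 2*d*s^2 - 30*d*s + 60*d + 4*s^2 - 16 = -7*d^3 + d^2*(15*s + 17) + d*(-2*s^2 - 106*s + 239) + 14*s^2 + 7*s - 105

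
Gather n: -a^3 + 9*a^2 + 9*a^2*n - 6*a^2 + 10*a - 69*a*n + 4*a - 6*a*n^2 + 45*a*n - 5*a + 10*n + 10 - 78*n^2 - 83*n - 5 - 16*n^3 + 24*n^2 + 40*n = -a^3 + 3*a^2 + 9*a - 16*n^3 + n^2*(-6*a - 54) + n*(9*a^2 - 24*a - 33) + 5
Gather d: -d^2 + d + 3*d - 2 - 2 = -d^2 + 4*d - 4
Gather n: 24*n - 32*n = -8*n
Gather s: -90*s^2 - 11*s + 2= -90*s^2 - 11*s + 2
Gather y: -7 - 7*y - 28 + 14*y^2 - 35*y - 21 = 14*y^2 - 42*y - 56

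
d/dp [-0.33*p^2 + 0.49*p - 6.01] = 0.49 - 0.66*p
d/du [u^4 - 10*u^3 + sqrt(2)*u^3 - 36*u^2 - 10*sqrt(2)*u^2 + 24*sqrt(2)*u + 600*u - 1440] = 4*u^3 - 30*u^2 + 3*sqrt(2)*u^2 - 72*u - 20*sqrt(2)*u + 24*sqrt(2) + 600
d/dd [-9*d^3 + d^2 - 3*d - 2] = -27*d^2 + 2*d - 3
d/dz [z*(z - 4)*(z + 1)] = 3*z^2 - 6*z - 4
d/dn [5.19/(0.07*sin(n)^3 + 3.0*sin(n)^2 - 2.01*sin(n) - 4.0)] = (-1.0899*sin(n)^2 - 31.14*sin(n) + 10.4319)*cos(n)/(0.07*sin(n)^3 + 3.0*sin(n)^2 - 2.01*sin(n) - 4.0)^2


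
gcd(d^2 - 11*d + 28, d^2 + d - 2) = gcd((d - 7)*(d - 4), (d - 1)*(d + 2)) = 1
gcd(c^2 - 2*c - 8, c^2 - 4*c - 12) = c + 2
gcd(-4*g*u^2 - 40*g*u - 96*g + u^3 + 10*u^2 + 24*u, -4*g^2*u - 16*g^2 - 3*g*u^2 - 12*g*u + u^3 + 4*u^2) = -4*g*u - 16*g + u^2 + 4*u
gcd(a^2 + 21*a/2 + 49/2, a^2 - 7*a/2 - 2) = 1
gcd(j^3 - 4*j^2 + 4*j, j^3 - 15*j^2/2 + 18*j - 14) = j^2 - 4*j + 4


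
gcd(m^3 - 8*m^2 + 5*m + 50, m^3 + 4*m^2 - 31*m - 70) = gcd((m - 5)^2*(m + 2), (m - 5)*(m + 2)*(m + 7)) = m^2 - 3*m - 10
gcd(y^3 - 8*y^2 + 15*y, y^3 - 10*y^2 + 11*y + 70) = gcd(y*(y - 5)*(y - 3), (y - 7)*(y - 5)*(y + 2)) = y - 5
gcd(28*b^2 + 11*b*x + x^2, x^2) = 1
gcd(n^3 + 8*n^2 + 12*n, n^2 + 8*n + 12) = n^2 + 8*n + 12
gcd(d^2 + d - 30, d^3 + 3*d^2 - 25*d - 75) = d - 5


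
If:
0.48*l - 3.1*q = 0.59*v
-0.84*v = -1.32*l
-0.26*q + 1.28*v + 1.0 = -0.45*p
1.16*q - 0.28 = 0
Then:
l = -1.67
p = 5.40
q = 0.24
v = -2.63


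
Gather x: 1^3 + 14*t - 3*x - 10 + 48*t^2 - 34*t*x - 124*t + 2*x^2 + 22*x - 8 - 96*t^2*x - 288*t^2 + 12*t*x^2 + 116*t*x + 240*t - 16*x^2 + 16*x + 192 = -240*t^2 + 130*t + x^2*(12*t - 14) + x*(-96*t^2 + 82*t + 35) + 175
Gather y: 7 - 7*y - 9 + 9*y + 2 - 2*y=0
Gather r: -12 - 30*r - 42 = -30*r - 54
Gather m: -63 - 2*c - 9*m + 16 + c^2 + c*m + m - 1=c^2 - 2*c + m*(c - 8) - 48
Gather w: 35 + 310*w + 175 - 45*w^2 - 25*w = -45*w^2 + 285*w + 210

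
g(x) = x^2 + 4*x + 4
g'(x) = 2*x + 4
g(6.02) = 64.32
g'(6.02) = 16.04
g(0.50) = 6.25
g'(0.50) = 5.00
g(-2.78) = 0.61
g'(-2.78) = -1.56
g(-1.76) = 0.06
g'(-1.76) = 0.48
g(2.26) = 18.15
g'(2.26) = 8.52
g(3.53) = 30.58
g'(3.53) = 11.06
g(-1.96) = 0.00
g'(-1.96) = 0.08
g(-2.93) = 0.86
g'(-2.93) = -1.86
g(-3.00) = 1.00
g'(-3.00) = -2.00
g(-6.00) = 16.00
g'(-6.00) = -8.00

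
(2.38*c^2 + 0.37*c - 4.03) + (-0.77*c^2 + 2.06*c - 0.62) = 1.61*c^2 + 2.43*c - 4.65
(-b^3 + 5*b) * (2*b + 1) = -2*b^4 - b^3 + 10*b^2 + 5*b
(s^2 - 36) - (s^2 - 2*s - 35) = 2*s - 1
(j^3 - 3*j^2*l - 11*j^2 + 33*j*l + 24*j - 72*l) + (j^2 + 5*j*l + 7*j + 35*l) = j^3 - 3*j^2*l - 10*j^2 + 38*j*l + 31*j - 37*l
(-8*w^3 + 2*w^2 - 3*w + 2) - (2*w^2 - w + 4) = -8*w^3 - 2*w - 2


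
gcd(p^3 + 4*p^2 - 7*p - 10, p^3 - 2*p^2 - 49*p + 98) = p - 2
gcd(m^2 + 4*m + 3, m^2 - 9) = m + 3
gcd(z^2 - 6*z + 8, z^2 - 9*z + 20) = z - 4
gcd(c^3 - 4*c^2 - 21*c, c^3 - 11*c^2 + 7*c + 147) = c^2 - 4*c - 21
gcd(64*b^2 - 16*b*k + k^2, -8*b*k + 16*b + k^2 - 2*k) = 8*b - k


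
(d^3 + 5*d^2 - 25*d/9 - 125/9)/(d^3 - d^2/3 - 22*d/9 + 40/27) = 3*(3*d^2 + 10*d - 25)/(9*d^2 - 18*d + 8)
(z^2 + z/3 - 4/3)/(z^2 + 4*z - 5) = (z + 4/3)/(z + 5)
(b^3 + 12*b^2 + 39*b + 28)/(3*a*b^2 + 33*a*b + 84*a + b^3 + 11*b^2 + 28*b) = (b + 1)/(3*a + b)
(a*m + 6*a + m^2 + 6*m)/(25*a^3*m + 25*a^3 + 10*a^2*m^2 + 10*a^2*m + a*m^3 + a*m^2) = (a*m + 6*a + m^2 + 6*m)/(a*(25*a^2*m + 25*a^2 + 10*a*m^2 + 10*a*m + m^3 + m^2))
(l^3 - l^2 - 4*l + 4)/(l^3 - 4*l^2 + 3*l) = (l^2 - 4)/(l*(l - 3))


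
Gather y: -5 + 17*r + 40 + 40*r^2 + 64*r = 40*r^2 + 81*r + 35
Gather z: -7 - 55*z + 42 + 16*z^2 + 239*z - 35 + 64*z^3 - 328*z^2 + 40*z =64*z^3 - 312*z^2 + 224*z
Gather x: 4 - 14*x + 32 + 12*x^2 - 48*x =12*x^2 - 62*x + 36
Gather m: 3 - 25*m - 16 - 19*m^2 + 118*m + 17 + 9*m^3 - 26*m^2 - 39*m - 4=9*m^3 - 45*m^2 + 54*m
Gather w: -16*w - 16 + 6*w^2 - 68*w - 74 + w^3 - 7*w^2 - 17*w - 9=w^3 - w^2 - 101*w - 99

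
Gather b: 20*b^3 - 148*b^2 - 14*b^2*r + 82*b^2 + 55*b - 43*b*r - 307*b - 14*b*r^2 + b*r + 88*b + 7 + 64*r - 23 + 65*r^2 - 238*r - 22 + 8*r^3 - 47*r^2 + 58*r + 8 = 20*b^3 + b^2*(-14*r - 66) + b*(-14*r^2 - 42*r - 164) + 8*r^3 + 18*r^2 - 116*r - 30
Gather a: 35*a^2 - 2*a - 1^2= 35*a^2 - 2*a - 1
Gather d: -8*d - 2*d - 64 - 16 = -10*d - 80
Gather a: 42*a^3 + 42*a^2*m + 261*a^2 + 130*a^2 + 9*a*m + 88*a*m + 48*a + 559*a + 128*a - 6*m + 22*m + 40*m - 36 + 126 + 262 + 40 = 42*a^3 + a^2*(42*m + 391) + a*(97*m + 735) + 56*m + 392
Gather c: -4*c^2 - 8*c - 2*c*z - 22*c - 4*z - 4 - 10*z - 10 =-4*c^2 + c*(-2*z - 30) - 14*z - 14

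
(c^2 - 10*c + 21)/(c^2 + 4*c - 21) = (c - 7)/(c + 7)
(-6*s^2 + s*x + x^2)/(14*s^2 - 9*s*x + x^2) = (3*s + x)/(-7*s + x)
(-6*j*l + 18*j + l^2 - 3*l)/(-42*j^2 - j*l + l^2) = (6*j*l - 18*j - l^2 + 3*l)/(42*j^2 + j*l - l^2)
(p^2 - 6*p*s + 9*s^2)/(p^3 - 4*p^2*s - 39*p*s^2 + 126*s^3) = (p - 3*s)/(p^2 - p*s - 42*s^2)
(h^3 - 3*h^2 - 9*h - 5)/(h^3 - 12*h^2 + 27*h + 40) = (h + 1)/(h - 8)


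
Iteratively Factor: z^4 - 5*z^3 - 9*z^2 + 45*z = (z)*(z^3 - 5*z^2 - 9*z + 45) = z*(z - 3)*(z^2 - 2*z - 15) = z*(z - 5)*(z - 3)*(z + 3)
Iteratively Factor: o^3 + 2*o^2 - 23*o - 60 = (o - 5)*(o^2 + 7*o + 12) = (o - 5)*(o + 3)*(o + 4)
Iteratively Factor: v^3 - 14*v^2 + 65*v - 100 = (v - 5)*(v^2 - 9*v + 20) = (v - 5)*(v - 4)*(v - 5)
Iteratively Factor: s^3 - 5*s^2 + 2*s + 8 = (s + 1)*(s^2 - 6*s + 8) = (s - 2)*(s + 1)*(s - 4)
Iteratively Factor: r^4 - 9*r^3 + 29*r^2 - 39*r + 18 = (r - 3)*(r^3 - 6*r^2 + 11*r - 6) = (r - 3)^2*(r^2 - 3*r + 2) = (r - 3)^2*(r - 2)*(r - 1)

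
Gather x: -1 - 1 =-2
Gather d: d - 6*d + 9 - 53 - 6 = -5*d - 50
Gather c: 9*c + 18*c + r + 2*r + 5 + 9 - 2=27*c + 3*r + 12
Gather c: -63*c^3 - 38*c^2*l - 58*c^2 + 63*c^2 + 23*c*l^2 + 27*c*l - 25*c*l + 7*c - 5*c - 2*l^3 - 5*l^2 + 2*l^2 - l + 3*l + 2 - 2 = -63*c^3 + c^2*(5 - 38*l) + c*(23*l^2 + 2*l + 2) - 2*l^3 - 3*l^2 + 2*l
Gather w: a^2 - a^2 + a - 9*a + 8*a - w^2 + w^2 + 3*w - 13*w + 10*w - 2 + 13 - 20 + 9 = 0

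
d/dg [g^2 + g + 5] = 2*g + 1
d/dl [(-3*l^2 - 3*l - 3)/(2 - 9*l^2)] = 3*(-9*l^2 - 22*l - 2)/(81*l^4 - 36*l^2 + 4)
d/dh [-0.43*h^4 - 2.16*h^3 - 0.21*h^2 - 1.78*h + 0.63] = -1.72*h^3 - 6.48*h^2 - 0.42*h - 1.78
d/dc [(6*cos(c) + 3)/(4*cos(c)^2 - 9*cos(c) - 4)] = 3*(8*cos(c)^2 + 8*cos(c) - 1)*sin(c)/(4*sin(c)^2 + 9*cos(c))^2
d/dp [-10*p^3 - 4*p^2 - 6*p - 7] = -30*p^2 - 8*p - 6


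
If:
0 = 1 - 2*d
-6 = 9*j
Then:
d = 1/2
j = -2/3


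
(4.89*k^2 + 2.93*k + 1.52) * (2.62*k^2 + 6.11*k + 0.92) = 12.8118*k^4 + 37.5545*k^3 + 26.3835*k^2 + 11.9828*k + 1.3984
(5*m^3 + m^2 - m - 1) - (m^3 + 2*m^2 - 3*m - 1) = 4*m^3 - m^2 + 2*m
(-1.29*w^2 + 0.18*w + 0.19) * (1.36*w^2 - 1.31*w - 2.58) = -1.7544*w^4 + 1.9347*w^3 + 3.3508*w^2 - 0.7133*w - 0.4902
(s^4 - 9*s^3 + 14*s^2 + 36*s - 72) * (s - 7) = s^5 - 16*s^4 + 77*s^3 - 62*s^2 - 324*s + 504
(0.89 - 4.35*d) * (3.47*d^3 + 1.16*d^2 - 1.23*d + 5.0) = -15.0945*d^4 - 1.9577*d^3 + 6.3829*d^2 - 22.8447*d + 4.45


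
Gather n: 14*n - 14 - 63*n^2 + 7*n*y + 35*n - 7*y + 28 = -63*n^2 + n*(7*y + 49) - 7*y + 14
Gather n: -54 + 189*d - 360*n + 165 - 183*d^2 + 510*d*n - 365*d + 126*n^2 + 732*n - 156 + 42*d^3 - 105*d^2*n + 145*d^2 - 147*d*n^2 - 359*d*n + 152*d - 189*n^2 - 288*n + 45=42*d^3 - 38*d^2 - 24*d + n^2*(-147*d - 63) + n*(-105*d^2 + 151*d + 84)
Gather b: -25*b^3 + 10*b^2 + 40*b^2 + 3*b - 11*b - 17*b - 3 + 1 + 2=-25*b^3 + 50*b^2 - 25*b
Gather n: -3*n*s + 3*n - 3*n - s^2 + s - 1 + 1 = -3*n*s - s^2 + s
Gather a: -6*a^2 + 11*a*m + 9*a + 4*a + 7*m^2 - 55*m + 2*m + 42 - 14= -6*a^2 + a*(11*m + 13) + 7*m^2 - 53*m + 28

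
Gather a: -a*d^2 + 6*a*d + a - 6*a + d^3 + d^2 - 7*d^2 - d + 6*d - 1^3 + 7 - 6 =a*(-d^2 + 6*d - 5) + d^3 - 6*d^2 + 5*d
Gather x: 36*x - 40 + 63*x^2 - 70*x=63*x^2 - 34*x - 40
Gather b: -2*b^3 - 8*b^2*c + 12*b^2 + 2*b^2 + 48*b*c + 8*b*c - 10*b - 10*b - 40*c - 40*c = -2*b^3 + b^2*(14 - 8*c) + b*(56*c - 20) - 80*c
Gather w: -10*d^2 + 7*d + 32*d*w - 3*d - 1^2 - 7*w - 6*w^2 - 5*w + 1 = -10*d^2 + 4*d - 6*w^2 + w*(32*d - 12)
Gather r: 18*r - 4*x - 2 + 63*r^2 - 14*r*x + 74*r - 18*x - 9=63*r^2 + r*(92 - 14*x) - 22*x - 11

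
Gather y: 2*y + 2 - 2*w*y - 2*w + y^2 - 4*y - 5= -2*w + y^2 + y*(-2*w - 2) - 3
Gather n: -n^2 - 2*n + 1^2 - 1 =-n^2 - 2*n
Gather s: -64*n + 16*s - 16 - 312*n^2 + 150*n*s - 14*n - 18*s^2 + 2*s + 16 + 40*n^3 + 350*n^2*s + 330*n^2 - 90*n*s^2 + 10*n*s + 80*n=40*n^3 + 18*n^2 + 2*n + s^2*(-90*n - 18) + s*(350*n^2 + 160*n + 18)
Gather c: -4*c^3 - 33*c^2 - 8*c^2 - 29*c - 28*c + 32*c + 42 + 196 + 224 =-4*c^3 - 41*c^2 - 25*c + 462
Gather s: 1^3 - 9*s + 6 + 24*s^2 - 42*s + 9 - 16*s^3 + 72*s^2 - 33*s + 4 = -16*s^3 + 96*s^2 - 84*s + 20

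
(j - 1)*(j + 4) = j^2 + 3*j - 4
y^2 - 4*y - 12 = (y - 6)*(y + 2)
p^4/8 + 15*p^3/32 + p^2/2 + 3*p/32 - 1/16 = (p/4 + 1/4)*(p/2 + 1/2)*(p - 1/4)*(p + 2)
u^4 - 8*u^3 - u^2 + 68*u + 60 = (u - 6)*(u - 5)*(u + 1)*(u + 2)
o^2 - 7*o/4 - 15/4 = (o - 3)*(o + 5/4)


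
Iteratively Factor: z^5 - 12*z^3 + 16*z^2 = (z + 4)*(z^4 - 4*z^3 + 4*z^2) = (z - 2)*(z + 4)*(z^3 - 2*z^2) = z*(z - 2)*(z + 4)*(z^2 - 2*z) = z^2*(z - 2)*(z + 4)*(z - 2)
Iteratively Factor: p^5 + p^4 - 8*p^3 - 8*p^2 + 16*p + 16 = (p + 2)*(p^4 - p^3 - 6*p^2 + 4*p + 8) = (p - 2)*(p + 2)*(p^3 + p^2 - 4*p - 4) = (p - 2)^2*(p + 2)*(p^2 + 3*p + 2) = (p - 2)^2*(p + 1)*(p + 2)*(p + 2)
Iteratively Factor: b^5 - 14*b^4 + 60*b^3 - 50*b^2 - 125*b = (b - 5)*(b^4 - 9*b^3 + 15*b^2 + 25*b) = (b - 5)^2*(b^3 - 4*b^2 - 5*b) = (b - 5)^3*(b^2 + b) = (b - 5)^3*(b + 1)*(b)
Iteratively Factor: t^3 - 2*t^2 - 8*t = (t)*(t^2 - 2*t - 8) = t*(t + 2)*(t - 4)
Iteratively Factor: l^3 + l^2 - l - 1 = (l + 1)*(l^2 - 1) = (l + 1)^2*(l - 1)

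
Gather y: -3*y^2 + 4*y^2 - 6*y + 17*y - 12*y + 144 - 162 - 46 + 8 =y^2 - y - 56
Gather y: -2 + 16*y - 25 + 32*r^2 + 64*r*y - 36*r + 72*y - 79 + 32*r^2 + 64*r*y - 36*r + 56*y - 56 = 64*r^2 - 72*r + y*(128*r + 144) - 162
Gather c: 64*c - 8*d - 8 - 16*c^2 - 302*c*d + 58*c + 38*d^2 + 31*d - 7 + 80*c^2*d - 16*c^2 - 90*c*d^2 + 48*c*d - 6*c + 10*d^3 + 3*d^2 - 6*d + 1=c^2*(80*d - 32) + c*(-90*d^2 - 254*d + 116) + 10*d^3 + 41*d^2 + 17*d - 14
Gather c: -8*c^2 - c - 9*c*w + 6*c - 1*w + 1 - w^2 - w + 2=-8*c^2 + c*(5 - 9*w) - w^2 - 2*w + 3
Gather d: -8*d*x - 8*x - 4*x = -8*d*x - 12*x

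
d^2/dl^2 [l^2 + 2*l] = 2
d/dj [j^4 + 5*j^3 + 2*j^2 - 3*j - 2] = 4*j^3 + 15*j^2 + 4*j - 3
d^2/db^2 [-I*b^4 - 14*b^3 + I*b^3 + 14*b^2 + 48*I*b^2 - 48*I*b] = -12*I*b^2 + 6*b*(-14 + I) + 28 + 96*I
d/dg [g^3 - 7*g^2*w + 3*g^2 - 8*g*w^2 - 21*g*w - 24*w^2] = 3*g^2 - 14*g*w + 6*g - 8*w^2 - 21*w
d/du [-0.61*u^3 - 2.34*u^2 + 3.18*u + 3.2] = -1.83*u^2 - 4.68*u + 3.18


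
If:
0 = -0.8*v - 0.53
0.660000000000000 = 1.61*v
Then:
No Solution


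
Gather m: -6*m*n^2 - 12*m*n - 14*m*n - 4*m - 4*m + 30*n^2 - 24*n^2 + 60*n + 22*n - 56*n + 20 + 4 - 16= m*(-6*n^2 - 26*n - 8) + 6*n^2 + 26*n + 8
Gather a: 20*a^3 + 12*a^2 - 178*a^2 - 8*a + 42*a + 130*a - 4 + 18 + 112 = 20*a^3 - 166*a^2 + 164*a + 126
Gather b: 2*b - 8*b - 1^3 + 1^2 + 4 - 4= -6*b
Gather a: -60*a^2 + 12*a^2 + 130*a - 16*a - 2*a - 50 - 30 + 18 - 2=-48*a^2 + 112*a - 64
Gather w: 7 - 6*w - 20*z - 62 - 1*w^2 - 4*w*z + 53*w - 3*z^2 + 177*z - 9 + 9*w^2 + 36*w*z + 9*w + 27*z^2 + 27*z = 8*w^2 + w*(32*z + 56) + 24*z^2 + 184*z - 64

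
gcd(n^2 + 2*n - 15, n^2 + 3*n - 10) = n + 5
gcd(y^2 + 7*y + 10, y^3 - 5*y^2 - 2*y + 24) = y + 2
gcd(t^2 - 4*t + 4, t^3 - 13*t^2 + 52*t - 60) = t - 2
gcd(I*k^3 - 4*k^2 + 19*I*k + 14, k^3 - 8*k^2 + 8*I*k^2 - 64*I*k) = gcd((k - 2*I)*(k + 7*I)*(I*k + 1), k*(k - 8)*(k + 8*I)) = 1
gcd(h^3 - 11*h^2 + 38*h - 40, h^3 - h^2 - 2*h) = h - 2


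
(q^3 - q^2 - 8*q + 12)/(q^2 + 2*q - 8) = (q^2 + q - 6)/(q + 4)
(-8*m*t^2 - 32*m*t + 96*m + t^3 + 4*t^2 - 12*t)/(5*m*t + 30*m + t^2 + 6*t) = (-8*m*t + 16*m + t^2 - 2*t)/(5*m + t)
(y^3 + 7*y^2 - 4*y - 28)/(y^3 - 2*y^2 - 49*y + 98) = (y + 2)/(y - 7)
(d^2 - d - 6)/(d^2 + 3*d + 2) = (d - 3)/(d + 1)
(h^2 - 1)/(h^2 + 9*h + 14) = (h^2 - 1)/(h^2 + 9*h + 14)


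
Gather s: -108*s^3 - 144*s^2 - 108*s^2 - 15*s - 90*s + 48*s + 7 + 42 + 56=-108*s^3 - 252*s^2 - 57*s + 105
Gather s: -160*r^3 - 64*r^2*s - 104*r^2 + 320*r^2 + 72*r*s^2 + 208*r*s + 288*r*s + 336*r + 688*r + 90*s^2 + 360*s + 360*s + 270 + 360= -160*r^3 + 216*r^2 + 1024*r + s^2*(72*r + 90) + s*(-64*r^2 + 496*r + 720) + 630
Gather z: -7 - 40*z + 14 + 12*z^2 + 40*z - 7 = 12*z^2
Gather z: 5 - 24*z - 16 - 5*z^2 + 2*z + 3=-5*z^2 - 22*z - 8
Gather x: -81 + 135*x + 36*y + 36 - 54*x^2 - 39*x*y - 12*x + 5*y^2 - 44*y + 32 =-54*x^2 + x*(123 - 39*y) + 5*y^2 - 8*y - 13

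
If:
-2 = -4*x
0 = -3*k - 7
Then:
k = -7/3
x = 1/2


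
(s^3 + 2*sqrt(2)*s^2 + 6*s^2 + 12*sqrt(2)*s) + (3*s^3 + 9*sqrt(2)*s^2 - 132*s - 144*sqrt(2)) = 4*s^3 + 6*s^2 + 11*sqrt(2)*s^2 - 132*s + 12*sqrt(2)*s - 144*sqrt(2)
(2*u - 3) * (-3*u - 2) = -6*u^2 + 5*u + 6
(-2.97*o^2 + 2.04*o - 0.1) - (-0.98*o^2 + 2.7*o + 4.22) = -1.99*o^2 - 0.66*o - 4.32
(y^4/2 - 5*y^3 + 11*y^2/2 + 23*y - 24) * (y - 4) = y^5/2 - 7*y^4 + 51*y^3/2 + y^2 - 116*y + 96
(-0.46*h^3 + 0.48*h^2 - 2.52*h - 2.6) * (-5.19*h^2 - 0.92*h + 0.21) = 2.3874*h^5 - 2.068*h^4 + 12.5406*h^3 + 15.9132*h^2 + 1.8628*h - 0.546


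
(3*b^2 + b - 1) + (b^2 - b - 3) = 4*b^2 - 4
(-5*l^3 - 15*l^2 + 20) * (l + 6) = -5*l^4 - 45*l^3 - 90*l^2 + 20*l + 120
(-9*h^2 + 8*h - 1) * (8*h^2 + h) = -72*h^4 + 55*h^3 - h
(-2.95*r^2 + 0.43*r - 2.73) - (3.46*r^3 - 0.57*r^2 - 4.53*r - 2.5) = -3.46*r^3 - 2.38*r^2 + 4.96*r - 0.23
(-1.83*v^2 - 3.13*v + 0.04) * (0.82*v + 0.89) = -1.5006*v^3 - 4.1953*v^2 - 2.7529*v + 0.0356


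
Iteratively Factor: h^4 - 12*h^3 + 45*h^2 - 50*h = (h - 5)*(h^3 - 7*h^2 + 10*h) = (h - 5)^2*(h^2 - 2*h) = h*(h - 5)^2*(h - 2)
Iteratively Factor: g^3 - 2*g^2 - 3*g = (g + 1)*(g^2 - 3*g) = g*(g + 1)*(g - 3)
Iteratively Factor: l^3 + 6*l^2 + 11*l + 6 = (l + 2)*(l^2 + 4*l + 3) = (l + 2)*(l + 3)*(l + 1)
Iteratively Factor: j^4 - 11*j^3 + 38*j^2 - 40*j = (j - 4)*(j^3 - 7*j^2 + 10*j) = j*(j - 4)*(j^2 - 7*j + 10) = j*(j - 4)*(j - 2)*(j - 5)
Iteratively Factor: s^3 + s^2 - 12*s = (s)*(s^2 + s - 12) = s*(s - 3)*(s + 4)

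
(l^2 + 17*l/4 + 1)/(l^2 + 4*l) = (l + 1/4)/l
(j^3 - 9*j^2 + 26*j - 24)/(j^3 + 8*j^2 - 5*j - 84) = (j^2 - 6*j + 8)/(j^2 + 11*j + 28)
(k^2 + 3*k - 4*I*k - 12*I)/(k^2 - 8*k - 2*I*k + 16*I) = (k^2 + k*(3 - 4*I) - 12*I)/(k^2 - 2*k*(4 + I) + 16*I)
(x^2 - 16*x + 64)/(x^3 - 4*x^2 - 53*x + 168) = (x - 8)/(x^2 + 4*x - 21)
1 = 1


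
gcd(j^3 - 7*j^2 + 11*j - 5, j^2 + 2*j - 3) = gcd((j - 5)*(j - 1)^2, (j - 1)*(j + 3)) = j - 1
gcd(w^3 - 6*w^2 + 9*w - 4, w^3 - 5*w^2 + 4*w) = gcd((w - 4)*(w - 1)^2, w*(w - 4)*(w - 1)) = w^2 - 5*w + 4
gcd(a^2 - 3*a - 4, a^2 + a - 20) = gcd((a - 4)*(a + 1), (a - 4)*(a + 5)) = a - 4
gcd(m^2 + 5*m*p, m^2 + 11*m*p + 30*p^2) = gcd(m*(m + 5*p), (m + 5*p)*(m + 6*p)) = m + 5*p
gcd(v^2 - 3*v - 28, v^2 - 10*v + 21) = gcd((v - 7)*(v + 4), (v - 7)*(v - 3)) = v - 7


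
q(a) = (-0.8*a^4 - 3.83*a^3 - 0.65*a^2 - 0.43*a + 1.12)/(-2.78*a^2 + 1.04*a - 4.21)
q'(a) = (5.56*a - 1.04)*(-0.8*a^4 - 3.83*a^3 - 0.65*a^2 - 0.43*a + 1.12)/(-2.78*a^2 + 1.04*a - 4.21)^2 + (-3.2*a^3 - 11.49*a^2 - 1.3*a - 0.43)/(-2.78*a^2 + 1.04*a - 4.21)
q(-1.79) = -0.91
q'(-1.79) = 0.44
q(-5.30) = 0.86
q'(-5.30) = -1.52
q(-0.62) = -0.33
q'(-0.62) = 0.31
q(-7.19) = 4.79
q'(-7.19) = -2.63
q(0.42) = -0.12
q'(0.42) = 0.80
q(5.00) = 14.54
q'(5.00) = 4.45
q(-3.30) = -1.01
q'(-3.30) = -0.35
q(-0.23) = -0.27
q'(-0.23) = 0.02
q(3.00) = 6.67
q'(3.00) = 3.44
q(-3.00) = -1.09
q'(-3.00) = -0.18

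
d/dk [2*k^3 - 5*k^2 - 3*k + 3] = 6*k^2 - 10*k - 3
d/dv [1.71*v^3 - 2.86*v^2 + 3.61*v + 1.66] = 5.13*v^2 - 5.72*v + 3.61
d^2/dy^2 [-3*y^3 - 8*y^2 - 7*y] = -18*y - 16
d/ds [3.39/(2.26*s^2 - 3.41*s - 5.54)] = (11.5599 - 15.3228*s)/(-2.26*s^2 + 3.41*s + 5.54)^2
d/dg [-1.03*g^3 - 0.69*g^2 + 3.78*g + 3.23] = -3.09*g^2 - 1.38*g + 3.78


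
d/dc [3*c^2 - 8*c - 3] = 6*c - 8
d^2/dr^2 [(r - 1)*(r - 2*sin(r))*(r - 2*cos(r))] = 2*sqrt(2)*r^2*sin(r + pi/4) + 6*r*sin(r) - 8*r*sin(2*r) - 10*r*cos(r) + 6*r - 8*sin(r) + 8*sqrt(2)*sin(2*r + pi/4) - 2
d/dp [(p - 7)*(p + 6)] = 2*p - 1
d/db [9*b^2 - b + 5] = 18*b - 1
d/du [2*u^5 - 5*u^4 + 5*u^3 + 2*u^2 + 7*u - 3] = 10*u^4 - 20*u^3 + 15*u^2 + 4*u + 7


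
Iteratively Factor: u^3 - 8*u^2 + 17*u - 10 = (u - 1)*(u^2 - 7*u + 10) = (u - 5)*(u - 1)*(u - 2)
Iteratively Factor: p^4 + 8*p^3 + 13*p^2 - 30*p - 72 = (p - 2)*(p^3 + 10*p^2 + 33*p + 36) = (p - 2)*(p + 3)*(p^2 + 7*p + 12) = (p - 2)*(p + 3)*(p + 4)*(p + 3)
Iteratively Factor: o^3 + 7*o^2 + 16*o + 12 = (o + 2)*(o^2 + 5*o + 6) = (o + 2)*(o + 3)*(o + 2)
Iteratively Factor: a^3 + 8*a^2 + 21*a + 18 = (a + 2)*(a^2 + 6*a + 9) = (a + 2)*(a + 3)*(a + 3)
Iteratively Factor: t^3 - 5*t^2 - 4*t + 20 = (t - 5)*(t^2 - 4) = (t - 5)*(t - 2)*(t + 2)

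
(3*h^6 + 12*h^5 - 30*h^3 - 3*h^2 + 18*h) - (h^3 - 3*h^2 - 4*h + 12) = 3*h^6 + 12*h^5 - 31*h^3 + 22*h - 12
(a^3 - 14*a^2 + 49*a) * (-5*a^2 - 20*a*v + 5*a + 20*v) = -5*a^5 - 20*a^4*v + 75*a^4 + 300*a^3*v - 315*a^3 - 1260*a^2*v + 245*a^2 + 980*a*v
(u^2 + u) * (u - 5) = u^3 - 4*u^2 - 5*u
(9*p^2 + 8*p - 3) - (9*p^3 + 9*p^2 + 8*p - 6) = 3 - 9*p^3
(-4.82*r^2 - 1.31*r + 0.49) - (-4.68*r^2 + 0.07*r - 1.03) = -0.140000000000001*r^2 - 1.38*r + 1.52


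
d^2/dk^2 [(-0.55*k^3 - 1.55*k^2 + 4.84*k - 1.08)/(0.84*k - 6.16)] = (-0.77616*k^3 + 17.07552*k^2 - 125.22048*k - 69.067264)/(0.592704*k^3 - 13.039488*k^2 + 95.622912*k - 233.744896)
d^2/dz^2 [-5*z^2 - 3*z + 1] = -10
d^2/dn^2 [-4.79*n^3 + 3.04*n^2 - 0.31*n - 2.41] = 6.08 - 28.74*n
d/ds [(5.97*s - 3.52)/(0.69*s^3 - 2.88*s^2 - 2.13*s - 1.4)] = (-8.2386*s^3 + 24.48*s^2 - 20.2752*s - 15.8556)/(0.4761*s^6 - 3.9744*s^5 + 5.355*s^4 + 10.3368*s^3 + 12.6009*s^2 + 5.964*s + 1.96)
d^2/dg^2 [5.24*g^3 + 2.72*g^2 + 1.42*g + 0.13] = 31.44*g + 5.44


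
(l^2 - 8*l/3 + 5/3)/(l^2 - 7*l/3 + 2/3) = (3*l^2 - 8*l + 5)/(3*l^2 - 7*l + 2)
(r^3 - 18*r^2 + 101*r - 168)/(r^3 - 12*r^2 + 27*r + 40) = (r^2 - 10*r + 21)/(r^2 - 4*r - 5)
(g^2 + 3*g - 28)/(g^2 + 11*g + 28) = (g - 4)/(g + 4)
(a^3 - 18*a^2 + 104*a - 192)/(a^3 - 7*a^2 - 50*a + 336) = (a - 4)/(a + 7)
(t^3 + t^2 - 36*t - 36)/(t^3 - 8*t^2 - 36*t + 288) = (t + 1)/(t - 8)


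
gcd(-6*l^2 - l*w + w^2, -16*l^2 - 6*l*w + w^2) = 2*l + w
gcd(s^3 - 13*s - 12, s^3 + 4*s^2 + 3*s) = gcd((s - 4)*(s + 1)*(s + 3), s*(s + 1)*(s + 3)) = s^2 + 4*s + 3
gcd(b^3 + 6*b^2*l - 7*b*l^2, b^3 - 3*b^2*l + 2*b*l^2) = b^2 - b*l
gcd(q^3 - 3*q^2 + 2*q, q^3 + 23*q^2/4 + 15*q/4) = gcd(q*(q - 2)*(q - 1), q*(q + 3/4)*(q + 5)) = q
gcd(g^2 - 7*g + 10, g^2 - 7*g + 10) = g^2 - 7*g + 10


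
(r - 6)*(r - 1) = r^2 - 7*r + 6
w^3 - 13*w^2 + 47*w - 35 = (w - 7)*(w - 5)*(w - 1)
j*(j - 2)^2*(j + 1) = j^4 - 3*j^3 + 4*j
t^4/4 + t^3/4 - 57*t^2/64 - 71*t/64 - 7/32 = (t/4 + 1/4)*(t - 2)*(t + 1/4)*(t + 7/4)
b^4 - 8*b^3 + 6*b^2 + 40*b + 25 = (b - 5)^2*(b + 1)^2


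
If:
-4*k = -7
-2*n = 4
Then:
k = 7/4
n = -2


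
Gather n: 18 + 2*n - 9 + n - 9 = 3*n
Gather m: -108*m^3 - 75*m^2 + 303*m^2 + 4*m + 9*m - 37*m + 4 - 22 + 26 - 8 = -108*m^3 + 228*m^2 - 24*m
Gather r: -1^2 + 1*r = r - 1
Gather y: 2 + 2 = 4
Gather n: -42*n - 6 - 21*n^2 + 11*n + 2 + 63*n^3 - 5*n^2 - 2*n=63*n^3 - 26*n^2 - 33*n - 4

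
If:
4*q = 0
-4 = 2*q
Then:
No Solution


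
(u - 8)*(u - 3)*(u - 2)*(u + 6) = u^4 - 7*u^3 - 32*u^2 + 228*u - 288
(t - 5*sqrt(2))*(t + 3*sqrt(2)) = t^2 - 2*sqrt(2)*t - 30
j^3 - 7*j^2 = j^2*(j - 7)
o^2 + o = o*(o + 1)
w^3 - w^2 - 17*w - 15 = (w - 5)*(w + 1)*(w + 3)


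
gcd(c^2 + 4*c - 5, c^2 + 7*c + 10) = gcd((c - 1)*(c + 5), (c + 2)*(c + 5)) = c + 5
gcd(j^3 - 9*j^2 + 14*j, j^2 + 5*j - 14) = j - 2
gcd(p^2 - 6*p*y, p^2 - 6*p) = p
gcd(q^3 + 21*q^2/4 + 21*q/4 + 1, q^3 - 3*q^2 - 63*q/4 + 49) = q + 4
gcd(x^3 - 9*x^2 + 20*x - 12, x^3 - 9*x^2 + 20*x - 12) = x^3 - 9*x^2 + 20*x - 12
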